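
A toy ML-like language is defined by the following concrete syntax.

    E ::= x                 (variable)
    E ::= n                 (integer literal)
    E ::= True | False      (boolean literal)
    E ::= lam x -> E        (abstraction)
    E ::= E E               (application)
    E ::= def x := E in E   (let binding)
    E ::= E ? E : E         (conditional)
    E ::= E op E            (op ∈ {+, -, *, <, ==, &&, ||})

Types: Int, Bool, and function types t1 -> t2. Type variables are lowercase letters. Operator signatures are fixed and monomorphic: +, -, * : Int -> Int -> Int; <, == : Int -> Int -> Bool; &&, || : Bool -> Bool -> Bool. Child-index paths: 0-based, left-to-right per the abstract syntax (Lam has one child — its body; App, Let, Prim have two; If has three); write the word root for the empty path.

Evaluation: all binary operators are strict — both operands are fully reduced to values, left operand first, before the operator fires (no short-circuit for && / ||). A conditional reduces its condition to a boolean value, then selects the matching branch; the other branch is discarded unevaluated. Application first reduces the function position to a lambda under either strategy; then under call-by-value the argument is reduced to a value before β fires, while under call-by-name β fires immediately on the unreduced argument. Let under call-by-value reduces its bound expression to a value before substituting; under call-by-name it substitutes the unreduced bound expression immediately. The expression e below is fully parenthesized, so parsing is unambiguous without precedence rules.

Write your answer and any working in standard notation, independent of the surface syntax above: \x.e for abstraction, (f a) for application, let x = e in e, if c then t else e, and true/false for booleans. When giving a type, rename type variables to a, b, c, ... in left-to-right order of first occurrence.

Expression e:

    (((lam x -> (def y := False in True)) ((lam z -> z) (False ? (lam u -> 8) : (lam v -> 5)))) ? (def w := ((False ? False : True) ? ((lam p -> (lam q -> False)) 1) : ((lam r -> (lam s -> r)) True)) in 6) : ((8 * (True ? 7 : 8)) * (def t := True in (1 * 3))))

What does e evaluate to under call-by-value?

Derivation:
step 0: (if ((\x.(let y = false in true)) ((\z.z) (if false then (\u.8) else (\v.5)))) then (let w = (if (if false then false else true) then ((\p.(\q.false)) 1) else ((\r.(\s.r)) true)) in 6) else ((8 * (if true then 7 else 8)) * (let t = true in (1 * 3))))
step 1: [if@0.1.1] (if ((\x.(let y = false in true)) ((\z.z) (\v.5))) then (let w = (if (if false then false else true) then ((\p.(\q.false)) 1) else ((\r.(\s.r)) true)) in 6) else ((8 * (if true then 7 else 8)) * (let t = true in (1 * 3))))
step 2: [beta@0.1] (if ((\x.(let y = false in true)) (\v.5)) then (let w = (if (if false then false else true) then ((\p.(\q.false)) 1) else ((\r.(\s.r)) true)) in 6) else ((8 * (if true then 7 else 8)) * (let t = true in (1 * 3))))
step 3: [beta@0] (if (let y = false in true) then (let w = (if (if false then false else true) then ((\p.(\q.false)) 1) else ((\r.(\s.r)) true)) in 6) else ((8 * (if true then 7 else 8)) * (let t = true in (1 * 3))))
step 4: [let@0] (if true then (let w = (if (if false then false else true) then ((\p.(\q.false)) 1) else ((\r.(\s.r)) true)) in 6) else ((8 * (if true then 7 else 8)) * (let t = true in (1 * 3))))
step 5: [if@root] (let w = (if (if false then false else true) then ((\p.(\q.false)) 1) else ((\r.(\s.r)) true)) in 6)
step 6: [if@0.0] (let w = (if true then ((\p.(\q.false)) 1) else ((\r.(\s.r)) true)) in 6)
step 7: [if@0] (let w = ((\p.(\q.false)) 1) in 6)
step 8: [beta@0] (let w = (\q.false) in 6)
step 9: [let@root] 6

Answer: 6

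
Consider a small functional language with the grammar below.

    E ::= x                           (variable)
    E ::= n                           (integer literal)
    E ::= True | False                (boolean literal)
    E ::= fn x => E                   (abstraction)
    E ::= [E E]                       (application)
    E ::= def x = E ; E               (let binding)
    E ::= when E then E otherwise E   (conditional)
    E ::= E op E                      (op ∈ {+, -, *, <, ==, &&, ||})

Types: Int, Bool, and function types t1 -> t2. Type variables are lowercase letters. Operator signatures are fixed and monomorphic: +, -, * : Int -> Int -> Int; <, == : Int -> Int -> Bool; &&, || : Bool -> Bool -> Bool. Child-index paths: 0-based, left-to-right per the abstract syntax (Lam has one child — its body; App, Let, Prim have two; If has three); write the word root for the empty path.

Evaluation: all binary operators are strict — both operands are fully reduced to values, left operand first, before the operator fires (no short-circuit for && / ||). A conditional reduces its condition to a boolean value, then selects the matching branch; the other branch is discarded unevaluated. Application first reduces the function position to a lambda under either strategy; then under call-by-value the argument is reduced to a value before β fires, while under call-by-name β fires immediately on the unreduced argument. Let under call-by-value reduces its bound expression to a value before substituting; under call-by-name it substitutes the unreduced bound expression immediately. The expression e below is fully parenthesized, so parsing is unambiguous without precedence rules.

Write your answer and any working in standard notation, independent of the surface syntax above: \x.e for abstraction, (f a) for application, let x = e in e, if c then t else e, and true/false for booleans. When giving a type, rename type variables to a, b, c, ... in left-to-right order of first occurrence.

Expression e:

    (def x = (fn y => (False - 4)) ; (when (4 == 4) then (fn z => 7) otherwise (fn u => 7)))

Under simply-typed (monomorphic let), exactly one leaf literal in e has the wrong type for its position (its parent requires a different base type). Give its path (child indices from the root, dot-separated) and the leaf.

Derivation:
  unify Bool ~ Int
  FAIL: mismatch Bool ~ Int

Answer: 0.0.0 : false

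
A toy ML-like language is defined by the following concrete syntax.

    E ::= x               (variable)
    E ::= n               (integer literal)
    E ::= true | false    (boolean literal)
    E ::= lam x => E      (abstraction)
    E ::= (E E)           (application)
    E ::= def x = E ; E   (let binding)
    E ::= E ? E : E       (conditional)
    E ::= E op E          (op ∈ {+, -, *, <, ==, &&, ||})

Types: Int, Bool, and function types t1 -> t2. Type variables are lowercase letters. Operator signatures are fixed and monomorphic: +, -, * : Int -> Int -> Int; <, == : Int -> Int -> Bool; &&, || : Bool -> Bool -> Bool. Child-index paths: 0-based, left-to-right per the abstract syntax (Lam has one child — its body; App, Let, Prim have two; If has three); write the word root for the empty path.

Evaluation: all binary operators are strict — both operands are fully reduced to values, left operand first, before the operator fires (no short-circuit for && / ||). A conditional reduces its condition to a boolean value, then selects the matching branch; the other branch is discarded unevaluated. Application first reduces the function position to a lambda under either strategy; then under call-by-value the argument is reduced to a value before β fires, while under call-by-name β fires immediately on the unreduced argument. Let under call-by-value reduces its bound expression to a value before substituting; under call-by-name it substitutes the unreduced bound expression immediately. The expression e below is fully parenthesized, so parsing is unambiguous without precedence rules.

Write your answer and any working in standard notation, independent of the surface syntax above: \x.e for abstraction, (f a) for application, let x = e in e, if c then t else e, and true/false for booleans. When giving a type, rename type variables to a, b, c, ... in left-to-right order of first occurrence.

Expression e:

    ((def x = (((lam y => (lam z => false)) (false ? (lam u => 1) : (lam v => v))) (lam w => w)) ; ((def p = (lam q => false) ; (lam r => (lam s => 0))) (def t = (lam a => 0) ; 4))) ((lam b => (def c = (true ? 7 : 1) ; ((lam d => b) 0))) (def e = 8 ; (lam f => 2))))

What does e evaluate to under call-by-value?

Answer: 0

Trace:
step 0: ((let x = (((\y.(\z.false)) (if false then (\u.1) else (\v.v))) (\w.w)) in ((let p = (\q.false) in (\r.(\s.0))) (let t = (\a.0) in 4))) ((\b.(let c = (if true then 7 else 1) in ((\d.b) 0))) (let e = 8 in (\f.2))))
step 1: [if@0.0.0.1] ((let x = (((\y.(\z.false)) (\v.v)) (\w.w)) in ((let p = (\q.false) in (\r.(\s.0))) (let t = (\a.0) in 4))) ((\b.(let c = (if true then 7 else 1) in ((\d.b) 0))) (let e = 8 in (\f.2))))
step 2: [beta@0.0.0] ((let x = ((\z.false) (\w.w)) in ((let p = (\q.false) in (\r.(\s.0))) (let t = (\a.0) in 4))) ((\b.(let c = (if true then 7 else 1) in ((\d.b) 0))) (let e = 8 in (\f.2))))
step 3: [beta@0.0] ((let x = false in ((let p = (\q.false) in (\r.(\s.0))) (let t = (\a.0) in 4))) ((\b.(let c = (if true then 7 else 1) in ((\d.b) 0))) (let e = 8 in (\f.2))))
step 4: [let@0] (((let p = (\q.false) in (\r.(\s.0))) (let t = (\a.0) in 4)) ((\b.(let c = (if true then 7 else 1) in ((\d.b) 0))) (let e = 8 in (\f.2))))
step 5: [let@0.0] (((\r.(\s.0)) (let t = (\a.0) in 4)) ((\b.(let c = (if true then 7 else 1) in ((\d.b) 0))) (let e = 8 in (\f.2))))
step 6: [let@0.1] (((\r.(\s.0)) 4) ((\b.(let c = (if true then 7 else 1) in ((\d.b) 0))) (let e = 8 in (\f.2))))
step 7: [beta@0] ((\s.0) ((\b.(let c = (if true then 7 else 1) in ((\d.b) 0))) (let e = 8 in (\f.2))))
step 8: [let@1.1] ((\s.0) ((\b.(let c = (if true then 7 else 1) in ((\d.b) 0))) (\f.2)))
step 9: [beta@1] ((\s.0) (let c = (if true then 7 else 1) in ((\d.(\f.2)) 0)))
step 10: [if@1.0] ((\s.0) (let c = 7 in ((\d.(\f.2)) 0)))
step 11: [let@1] ((\s.0) ((\d.(\f.2)) 0))
step 12: [beta@1] ((\s.0) (\f.2))
step 13: [beta@root] 0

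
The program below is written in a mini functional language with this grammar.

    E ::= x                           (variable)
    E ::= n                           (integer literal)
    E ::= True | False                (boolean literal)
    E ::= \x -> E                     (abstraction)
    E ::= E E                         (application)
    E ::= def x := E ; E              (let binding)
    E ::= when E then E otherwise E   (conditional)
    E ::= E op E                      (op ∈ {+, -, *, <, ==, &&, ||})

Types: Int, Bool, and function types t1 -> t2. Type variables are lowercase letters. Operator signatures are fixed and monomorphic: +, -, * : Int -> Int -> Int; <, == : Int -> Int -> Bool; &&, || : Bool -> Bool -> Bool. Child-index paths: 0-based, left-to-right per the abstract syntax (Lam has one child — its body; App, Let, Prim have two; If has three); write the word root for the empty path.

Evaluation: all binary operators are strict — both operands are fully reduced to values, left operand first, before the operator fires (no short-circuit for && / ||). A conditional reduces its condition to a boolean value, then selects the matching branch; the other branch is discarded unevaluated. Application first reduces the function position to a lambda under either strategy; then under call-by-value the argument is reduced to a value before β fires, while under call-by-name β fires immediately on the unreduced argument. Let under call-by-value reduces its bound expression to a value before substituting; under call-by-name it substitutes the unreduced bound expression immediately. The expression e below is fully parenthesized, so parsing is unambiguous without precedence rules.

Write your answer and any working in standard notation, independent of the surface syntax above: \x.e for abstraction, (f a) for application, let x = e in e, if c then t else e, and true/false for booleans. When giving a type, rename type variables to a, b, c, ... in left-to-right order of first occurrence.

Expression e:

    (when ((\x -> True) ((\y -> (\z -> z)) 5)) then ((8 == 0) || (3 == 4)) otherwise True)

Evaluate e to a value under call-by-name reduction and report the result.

Trace:
step 0: (if ((\x.true) ((\y.(\z.z)) 5)) then ((8 == 0) || (3 == 4)) else true)
step 1: [beta@0] (if true then ((8 == 0) || (3 == 4)) else true)
step 2: [if@root] ((8 == 0) || (3 == 4))
step 3: [delta@0] (false || (3 == 4))
step 4: [delta@1] (false || false)
step 5: [delta@root] false

Answer: false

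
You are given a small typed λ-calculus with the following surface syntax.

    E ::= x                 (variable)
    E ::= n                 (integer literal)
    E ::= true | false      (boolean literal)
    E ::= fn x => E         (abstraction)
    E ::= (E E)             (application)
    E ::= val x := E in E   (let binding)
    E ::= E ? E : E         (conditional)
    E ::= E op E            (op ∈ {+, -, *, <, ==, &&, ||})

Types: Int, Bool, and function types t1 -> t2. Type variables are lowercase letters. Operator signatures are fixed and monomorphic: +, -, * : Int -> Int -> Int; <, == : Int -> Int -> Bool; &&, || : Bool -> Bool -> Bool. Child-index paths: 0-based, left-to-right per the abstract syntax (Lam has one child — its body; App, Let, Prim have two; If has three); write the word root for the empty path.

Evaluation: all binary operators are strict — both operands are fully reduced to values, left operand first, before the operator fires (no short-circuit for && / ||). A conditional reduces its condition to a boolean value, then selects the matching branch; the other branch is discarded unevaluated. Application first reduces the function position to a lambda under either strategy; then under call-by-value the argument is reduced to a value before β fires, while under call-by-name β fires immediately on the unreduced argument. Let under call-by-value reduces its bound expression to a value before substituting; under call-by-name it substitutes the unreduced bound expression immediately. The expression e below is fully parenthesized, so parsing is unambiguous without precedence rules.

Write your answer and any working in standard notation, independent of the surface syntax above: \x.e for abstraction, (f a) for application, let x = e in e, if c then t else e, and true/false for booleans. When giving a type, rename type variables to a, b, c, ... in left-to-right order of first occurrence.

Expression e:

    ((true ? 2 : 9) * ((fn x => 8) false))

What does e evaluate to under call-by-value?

Answer: 16

Trace:
step 0: ((if true then 2 else 9) * ((\x.8) false))
step 1: [if@0] (2 * ((\x.8) false))
step 2: [beta@1] (2 * 8)
step 3: [delta@root] 16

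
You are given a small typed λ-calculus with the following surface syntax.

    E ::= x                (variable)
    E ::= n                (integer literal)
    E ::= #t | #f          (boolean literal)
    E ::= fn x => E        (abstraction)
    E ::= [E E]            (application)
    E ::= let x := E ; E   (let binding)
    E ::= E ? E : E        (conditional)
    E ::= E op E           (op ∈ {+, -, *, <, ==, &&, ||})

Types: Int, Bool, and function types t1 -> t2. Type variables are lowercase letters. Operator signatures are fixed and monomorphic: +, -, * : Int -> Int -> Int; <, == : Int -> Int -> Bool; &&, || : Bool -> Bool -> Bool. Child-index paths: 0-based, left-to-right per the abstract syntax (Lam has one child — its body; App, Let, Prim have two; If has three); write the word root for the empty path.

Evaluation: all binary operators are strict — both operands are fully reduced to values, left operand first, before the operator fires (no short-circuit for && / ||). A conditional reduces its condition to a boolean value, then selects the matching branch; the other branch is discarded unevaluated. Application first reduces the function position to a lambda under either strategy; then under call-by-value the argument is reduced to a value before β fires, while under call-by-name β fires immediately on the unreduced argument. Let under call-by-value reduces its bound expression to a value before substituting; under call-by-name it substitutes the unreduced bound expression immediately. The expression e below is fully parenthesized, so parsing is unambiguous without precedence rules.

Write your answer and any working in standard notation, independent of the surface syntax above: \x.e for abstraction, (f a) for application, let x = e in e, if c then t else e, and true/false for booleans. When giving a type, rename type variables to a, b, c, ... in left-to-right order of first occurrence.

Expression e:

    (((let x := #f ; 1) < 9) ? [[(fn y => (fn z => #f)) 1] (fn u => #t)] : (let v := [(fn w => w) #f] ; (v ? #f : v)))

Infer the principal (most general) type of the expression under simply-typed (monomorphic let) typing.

Answer: Bool

Working:
let x : Bool
  unify Int ~ Int
  unify Int ~ Int
  unify Bool ~ Bool
\z._ : b -> Bool
\y._ : a -> b -> Bool
  unify a -> b -> Bool ~ Int -> c
  unify a ~ Int
  unify b -> Bool ~ c
_ _ : b -> Bool
\u._ : d -> Bool
  unify b -> Bool ~ (d -> Bool) -> e
  unify b ~ d -> Bool
  unify Bool ~ e
_ _ : Bool
w : f
\w._ : f -> f
  unify f -> f ~ Bool -> g
  unify f ~ Bool
  unify Bool ~ g
_ _ : Bool
let v : Bool
v : Bool
  unify Bool ~ Bool
v : Bool
  unify Bool ~ Bool
  unify Bool ~ Bool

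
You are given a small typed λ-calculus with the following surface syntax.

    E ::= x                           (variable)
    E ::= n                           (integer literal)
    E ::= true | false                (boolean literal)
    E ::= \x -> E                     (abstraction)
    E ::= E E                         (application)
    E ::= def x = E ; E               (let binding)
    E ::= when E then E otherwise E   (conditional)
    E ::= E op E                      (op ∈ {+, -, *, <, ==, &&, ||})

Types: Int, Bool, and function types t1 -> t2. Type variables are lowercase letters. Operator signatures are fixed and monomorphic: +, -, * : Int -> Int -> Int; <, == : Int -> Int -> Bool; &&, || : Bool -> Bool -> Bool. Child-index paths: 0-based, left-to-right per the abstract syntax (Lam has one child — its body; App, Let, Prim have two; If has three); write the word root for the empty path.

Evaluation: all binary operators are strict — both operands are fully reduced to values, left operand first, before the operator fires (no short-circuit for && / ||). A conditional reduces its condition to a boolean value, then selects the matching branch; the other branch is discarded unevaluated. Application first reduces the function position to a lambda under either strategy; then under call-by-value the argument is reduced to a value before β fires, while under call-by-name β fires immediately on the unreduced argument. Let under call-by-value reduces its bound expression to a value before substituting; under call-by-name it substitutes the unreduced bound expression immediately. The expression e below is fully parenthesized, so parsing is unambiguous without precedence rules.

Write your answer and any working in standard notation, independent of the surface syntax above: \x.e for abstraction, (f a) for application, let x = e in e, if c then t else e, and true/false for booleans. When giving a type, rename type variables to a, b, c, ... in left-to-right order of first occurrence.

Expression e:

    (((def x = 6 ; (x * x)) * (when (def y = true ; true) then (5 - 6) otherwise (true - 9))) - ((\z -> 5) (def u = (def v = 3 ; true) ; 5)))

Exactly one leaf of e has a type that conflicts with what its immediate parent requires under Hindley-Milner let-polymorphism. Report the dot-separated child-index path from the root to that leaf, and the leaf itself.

Answer: 0.1.2.0 : true

Working:
let x : Int
x : Int
  unify Int ~ Int
x : Int
  unify Int ~ Int
  unify Int ~ Int
let y : Bool
  unify Bool ~ Bool
  unify Int ~ Int
  unify Int ~ Int
  unify Bool ~ Int
  FAIL: mismatch Bool ~ Int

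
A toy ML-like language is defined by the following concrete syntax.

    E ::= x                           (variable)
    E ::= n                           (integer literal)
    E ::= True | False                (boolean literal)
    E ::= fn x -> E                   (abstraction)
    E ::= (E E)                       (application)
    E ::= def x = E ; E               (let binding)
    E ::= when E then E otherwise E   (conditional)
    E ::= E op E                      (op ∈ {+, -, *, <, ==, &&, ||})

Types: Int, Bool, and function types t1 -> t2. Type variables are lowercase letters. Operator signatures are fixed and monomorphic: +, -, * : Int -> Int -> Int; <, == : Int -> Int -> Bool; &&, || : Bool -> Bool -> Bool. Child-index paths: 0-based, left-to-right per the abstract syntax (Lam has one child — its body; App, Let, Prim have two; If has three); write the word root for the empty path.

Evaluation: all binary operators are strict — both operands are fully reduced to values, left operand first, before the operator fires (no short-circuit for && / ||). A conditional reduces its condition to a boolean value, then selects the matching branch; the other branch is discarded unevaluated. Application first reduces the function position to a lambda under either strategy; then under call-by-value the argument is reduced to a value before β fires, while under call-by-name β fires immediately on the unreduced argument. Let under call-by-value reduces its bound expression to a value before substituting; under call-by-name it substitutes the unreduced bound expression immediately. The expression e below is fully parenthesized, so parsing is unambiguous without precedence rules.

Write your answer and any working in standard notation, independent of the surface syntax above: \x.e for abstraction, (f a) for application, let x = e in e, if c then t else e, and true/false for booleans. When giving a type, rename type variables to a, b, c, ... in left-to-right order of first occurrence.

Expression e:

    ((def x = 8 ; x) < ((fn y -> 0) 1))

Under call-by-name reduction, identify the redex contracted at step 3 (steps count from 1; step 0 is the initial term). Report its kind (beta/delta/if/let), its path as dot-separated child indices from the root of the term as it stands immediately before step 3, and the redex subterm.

Working:
step 0: ((let x = 8 in x) < ((\y.0) 1))
step 1: [let@0] (8 < ((\y.0) 1))
step 2: [beta@1] (8 < 0)
step 3: [delta@root] false

Answer: delta at root : (8 < 0)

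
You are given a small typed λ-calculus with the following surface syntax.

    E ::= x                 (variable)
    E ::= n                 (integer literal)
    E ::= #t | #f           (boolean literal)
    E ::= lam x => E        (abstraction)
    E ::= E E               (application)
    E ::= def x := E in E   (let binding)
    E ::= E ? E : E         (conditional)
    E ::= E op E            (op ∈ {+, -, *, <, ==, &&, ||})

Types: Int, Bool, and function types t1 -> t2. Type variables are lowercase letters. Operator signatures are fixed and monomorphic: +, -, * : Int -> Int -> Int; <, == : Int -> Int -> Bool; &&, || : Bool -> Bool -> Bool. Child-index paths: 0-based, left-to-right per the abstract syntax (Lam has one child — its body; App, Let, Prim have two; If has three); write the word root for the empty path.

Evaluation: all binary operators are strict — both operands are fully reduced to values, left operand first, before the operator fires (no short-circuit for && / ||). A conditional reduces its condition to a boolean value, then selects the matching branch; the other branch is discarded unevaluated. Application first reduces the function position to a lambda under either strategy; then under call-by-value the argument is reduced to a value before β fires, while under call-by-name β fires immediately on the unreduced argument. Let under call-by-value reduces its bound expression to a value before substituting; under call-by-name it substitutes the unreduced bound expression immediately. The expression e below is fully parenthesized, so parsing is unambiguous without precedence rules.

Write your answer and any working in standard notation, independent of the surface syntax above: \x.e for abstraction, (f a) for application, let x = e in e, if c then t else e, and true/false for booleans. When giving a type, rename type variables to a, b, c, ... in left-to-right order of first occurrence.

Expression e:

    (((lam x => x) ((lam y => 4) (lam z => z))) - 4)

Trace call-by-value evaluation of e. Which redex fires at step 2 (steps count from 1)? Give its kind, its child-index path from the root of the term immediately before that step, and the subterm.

Trace:
step 0: (((\x.x) ((\y.4) (\z.z))) - 4)
step 1: [beta@0.1] (((\x.x) 4) - 4)
step 2: [beta@0] (4 - 4)

Answer: beta at 0 : ((\x.x) 4)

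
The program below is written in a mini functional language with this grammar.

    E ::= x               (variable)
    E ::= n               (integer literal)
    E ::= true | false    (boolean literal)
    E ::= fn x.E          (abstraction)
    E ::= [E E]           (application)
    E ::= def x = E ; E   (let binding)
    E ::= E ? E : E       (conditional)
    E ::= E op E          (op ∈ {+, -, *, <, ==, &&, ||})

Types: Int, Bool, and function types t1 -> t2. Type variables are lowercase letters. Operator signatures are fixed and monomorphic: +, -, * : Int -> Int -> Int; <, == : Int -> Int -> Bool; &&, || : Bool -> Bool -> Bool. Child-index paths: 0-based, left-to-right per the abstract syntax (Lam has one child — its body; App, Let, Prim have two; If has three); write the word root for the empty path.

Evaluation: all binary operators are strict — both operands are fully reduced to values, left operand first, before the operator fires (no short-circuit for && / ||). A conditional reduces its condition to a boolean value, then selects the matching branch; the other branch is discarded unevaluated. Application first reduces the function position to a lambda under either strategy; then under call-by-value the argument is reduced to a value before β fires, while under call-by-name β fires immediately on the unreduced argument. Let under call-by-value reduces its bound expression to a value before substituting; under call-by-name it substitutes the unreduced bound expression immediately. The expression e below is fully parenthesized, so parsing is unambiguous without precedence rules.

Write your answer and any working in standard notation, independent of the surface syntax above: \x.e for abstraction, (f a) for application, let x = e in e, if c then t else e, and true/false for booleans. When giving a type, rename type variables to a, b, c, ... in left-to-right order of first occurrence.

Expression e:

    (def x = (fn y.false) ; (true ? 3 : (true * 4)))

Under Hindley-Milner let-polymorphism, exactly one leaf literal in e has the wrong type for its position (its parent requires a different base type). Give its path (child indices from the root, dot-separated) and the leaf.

Trace:
\y._ : a -> Bool
let x : forall. a -> Bool
  unify Bool ~ Bool
  unify Bool ~ Int
  FAIL: mismatch Bool ~ Int

Answer: 1.2.0 : true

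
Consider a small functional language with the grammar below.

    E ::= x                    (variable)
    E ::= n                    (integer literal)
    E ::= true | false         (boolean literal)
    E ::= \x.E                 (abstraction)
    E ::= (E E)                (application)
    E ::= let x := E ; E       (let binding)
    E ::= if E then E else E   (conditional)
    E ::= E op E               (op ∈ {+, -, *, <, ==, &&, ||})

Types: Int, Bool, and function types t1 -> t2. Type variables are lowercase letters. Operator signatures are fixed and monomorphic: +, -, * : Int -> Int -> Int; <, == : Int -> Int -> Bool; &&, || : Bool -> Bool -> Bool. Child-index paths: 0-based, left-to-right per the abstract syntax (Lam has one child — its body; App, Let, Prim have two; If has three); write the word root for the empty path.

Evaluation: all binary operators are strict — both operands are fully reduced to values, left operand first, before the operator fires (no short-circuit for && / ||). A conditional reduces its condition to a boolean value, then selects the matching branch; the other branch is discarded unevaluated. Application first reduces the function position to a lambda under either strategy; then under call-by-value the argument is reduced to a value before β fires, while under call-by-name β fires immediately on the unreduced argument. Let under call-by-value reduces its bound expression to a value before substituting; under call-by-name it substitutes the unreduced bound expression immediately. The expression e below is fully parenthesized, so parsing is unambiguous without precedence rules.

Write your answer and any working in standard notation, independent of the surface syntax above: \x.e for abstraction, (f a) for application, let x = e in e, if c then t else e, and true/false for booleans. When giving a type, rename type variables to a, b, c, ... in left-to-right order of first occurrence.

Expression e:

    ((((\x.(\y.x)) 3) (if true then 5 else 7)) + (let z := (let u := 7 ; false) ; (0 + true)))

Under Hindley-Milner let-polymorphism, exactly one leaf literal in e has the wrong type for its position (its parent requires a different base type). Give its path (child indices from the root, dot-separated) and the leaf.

Working:
x : a
\y._ : b -> a
\x._ : a -> b -> a
  unify a -> b -> a ~ Int -> c
  unify a ~ Int
  unify b -> Int ~ c
_ _ : b -> Int
  unify Bool ~ Bool
  unify Int ~ Int
  unify b -> Int ~ Int -> d
  unify b ~ Int
  unify Int ~ d
_ _ : Int
  unify Int ~ Int
let u : Int
let z : Bool
  unify Int ~ Int
  unify Bool ~ Int
  FAIL: mismatch Bool ~ Int

Answer: 1.1.1 : true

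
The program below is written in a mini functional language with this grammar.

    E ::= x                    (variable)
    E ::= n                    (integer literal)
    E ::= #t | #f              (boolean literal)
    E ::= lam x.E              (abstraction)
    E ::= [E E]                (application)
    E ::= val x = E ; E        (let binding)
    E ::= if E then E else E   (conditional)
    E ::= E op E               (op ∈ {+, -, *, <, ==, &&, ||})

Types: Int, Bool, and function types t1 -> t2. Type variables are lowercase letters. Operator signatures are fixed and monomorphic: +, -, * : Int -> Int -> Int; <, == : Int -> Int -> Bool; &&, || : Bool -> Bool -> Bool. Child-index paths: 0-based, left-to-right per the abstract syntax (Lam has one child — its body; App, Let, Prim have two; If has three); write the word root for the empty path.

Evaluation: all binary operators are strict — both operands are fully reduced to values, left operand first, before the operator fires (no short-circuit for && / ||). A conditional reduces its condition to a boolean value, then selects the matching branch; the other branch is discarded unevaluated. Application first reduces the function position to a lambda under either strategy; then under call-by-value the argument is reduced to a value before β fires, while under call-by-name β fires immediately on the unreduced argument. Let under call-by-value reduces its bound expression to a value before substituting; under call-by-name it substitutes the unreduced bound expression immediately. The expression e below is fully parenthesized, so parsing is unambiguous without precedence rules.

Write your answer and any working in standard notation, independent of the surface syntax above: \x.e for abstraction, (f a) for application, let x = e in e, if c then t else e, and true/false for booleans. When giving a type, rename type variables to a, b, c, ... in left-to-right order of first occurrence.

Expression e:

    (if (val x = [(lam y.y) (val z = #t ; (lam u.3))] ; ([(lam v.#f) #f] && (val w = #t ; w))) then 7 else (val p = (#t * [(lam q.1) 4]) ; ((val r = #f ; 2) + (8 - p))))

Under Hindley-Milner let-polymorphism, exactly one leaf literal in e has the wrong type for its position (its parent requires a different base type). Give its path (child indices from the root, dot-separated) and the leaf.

Answer: 2.0.0 : true

Derivation:
y : a
\y._ : a -> a
let z : Bool
\u._ : b -> Int
  unify a -> a ~ (b -> Int) -> c
  unify a ~ b -> Int
  unify b -> Int ~ c
_ _ : b -> Int
let x : forall. b -> Int
\v._ : d -> Bool
  unify d -> Bool ~ Bool -> e
  unify d ~ Bool
  unify Bool ~ e
_ _ : Bool
  unify Bool ~ Bool
let w : Bool
w : Bool
  unify Bool ~ Bool
  unify Bool ~ Bool
  unify Bool ~ Int
  FAIL: mismatch Bool ~ Int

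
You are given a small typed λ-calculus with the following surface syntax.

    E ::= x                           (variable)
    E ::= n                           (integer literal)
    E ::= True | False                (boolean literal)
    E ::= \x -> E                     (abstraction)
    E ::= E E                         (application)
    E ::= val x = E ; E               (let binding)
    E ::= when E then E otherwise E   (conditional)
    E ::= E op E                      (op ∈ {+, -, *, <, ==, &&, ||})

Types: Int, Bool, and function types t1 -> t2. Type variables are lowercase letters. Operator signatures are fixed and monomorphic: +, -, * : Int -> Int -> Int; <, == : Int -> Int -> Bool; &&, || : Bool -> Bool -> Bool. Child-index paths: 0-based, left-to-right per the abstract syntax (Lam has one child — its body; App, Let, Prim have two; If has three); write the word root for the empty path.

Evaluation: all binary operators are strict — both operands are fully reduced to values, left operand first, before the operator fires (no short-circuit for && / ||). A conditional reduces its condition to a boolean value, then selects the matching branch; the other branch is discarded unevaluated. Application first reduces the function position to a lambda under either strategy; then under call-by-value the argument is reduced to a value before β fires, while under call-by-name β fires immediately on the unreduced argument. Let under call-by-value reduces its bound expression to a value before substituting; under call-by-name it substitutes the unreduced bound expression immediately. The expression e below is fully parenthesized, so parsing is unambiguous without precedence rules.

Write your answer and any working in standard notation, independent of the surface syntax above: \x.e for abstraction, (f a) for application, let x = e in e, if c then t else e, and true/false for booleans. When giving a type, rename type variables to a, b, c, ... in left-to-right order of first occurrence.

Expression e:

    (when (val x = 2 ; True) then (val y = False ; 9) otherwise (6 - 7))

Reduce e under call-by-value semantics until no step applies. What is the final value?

Working:
step 0: (if (let x = 2 in true) then (let y = false in 9) else (6 - 7))
step 1: [let@0] (if true then (let y = false in 9) else (6 - 7))
step 2: [if@root] (let y = false in 9)
step 3: [let@root] 9

Answer: 9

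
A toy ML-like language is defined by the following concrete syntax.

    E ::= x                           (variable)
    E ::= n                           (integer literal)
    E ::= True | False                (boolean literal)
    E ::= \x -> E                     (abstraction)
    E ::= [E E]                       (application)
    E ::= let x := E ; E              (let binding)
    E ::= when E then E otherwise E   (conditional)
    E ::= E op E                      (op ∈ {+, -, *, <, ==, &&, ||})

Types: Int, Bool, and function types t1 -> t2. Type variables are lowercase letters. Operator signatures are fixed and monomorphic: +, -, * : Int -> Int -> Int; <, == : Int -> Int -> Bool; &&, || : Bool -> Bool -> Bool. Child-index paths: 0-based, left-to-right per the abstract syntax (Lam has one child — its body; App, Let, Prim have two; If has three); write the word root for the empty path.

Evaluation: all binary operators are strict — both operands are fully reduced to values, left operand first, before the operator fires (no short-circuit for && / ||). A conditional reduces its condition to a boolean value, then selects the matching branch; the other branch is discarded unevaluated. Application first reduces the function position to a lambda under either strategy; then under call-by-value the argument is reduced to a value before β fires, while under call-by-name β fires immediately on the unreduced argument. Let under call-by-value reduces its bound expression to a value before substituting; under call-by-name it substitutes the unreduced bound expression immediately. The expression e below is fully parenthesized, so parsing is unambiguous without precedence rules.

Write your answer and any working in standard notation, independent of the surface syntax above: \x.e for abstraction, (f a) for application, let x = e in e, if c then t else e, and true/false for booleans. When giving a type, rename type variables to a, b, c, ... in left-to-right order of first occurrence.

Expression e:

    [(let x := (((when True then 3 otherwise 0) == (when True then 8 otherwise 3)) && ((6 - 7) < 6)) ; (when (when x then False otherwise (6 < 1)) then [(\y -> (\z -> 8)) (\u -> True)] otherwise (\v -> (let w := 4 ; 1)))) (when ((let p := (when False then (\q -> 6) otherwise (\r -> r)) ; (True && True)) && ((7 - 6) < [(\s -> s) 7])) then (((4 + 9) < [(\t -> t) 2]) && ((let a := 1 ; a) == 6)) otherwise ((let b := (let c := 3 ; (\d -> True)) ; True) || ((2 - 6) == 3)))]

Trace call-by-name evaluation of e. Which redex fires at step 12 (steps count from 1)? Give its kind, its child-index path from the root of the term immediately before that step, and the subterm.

Answer: let at root : (let w = 4 in 1)

Working:
step 0: ((let x = (((if true then 3 else 0) == (if true then 8 else 3)) && ((6 - 7) < 6)) in (if (if x then false else (6 < 1)) then ((\y.(\z.8)) (\u.true)) else (\v.(let w = 4 in 1)))) (if ((let p = (if false then (\q.6) else (\r.r)) in (true && true)) && ((7 - 6) < ((\s.s) 7))) then (((4 + 9) < ((\t.t) 2)) && ((let a = 1 in a) == 6)) else ((let b = (let c = 3 in (\d.true)) in true) || ((2 - 6) == 3))))
step 1: [let@0] ((if (if (((if true then 3 else 0) == (if true then 8 else 3)) && ((6 - 7) < 6)) then false else (6 < 1)) then ((\y.(\z.8)) (\u.true)) else (\v.(let w = 4 in 1))) (if ((let p = (if false then (\q.6) else (\r.r)) in (true && true)) && ((7 - 6) < ((\s.s) 7))) then (((4 + 9) < ((\t.t) 2)) && ((let a = 1 in a) == 6)) else ((let b = (let c = 3 in (\d.true)) in true) || ((2 - 6) == 3))))
step 2: [if@0.0.0.0.0] ((if (if ((3 == (if true then 8 else 3)) && ((6 - 7) < 6)) then false else (6 < 1)) then ((\y.(\z.8)) (\u.true)) else (\v.(let w = 4 in 1))) (if ((let p = (if false then (\q.6) else (\r.r)) in (true && true)) && ((7 - 6) < ((\s.s) 7))) then (((4 + 9) < ((\t.t) 2)) && ((let a = 1 in a) == 6)) else ((let b = (let c = 3 in (\d.true)) in true) || ((2 - 6) == 3))))
step 3: [if@0.0.0.0.1] ((if (if ((3 == 8) && ((6 - 7) < 6)) then false else (6 < 1)) then ((\y.(\z.8)) (\u.true)) else (\v.(let w = 4 in 1))) (if ((let p = (if false then (\q.6) else (\r.r)) in (true && true)) && ((7 - 6) < ((\s.s) 7))) then (((4 + 9) < ((\t.t) 2)) && ((let a = 1 in a) == 6)) else ((let b = (let c = 3 in (\d.true)) in true) || ((2 - 6) == 3))))
step 4: [delta@0.0.0.0] ((if (if (false && ((6 - 7) < 6)) then false else (6 < 1)) then ((\y.(\z.8)) (\u.true)) else (\v.(let w = 4 in 1))) (if ((let p = (if false then (\q.6) else (\r.r)) in (true && true)) && ((7 - 6) < ((\s.s) 7))) then (((4 + 9) < ((\t.t) 2)) && ((let a = 1 in a) == 6)) else ((let b = (let c = 3 in (\d.true)) in true) || ((2 - 6) == 3))))
step 5: [delta@0.0.0.1.0] ((if (if (false && (-1 < 6)) then false else (6 < 1)) then ((\y.(\z.8)) (\u.true)) else (\v.(let w = 4 in 1))) (if ((let p = (if false then (\q.6) else (\r.r)) in (true && true)) && ((7 - 6) < ((\s.s) 7))) then (((4 + 9) < ((\t.t) 2)) && ((let a = 1 in a) == 6)) else ((let b = (let c = 3 in (\d.true)) in true) || ((2 - 6) == 3))))
step 6: [delta@0.0.0.1] ((if (if (false && true) then false else (6 < 1)) then ((\y.(\z.8)) (\u.true)) else (\v.(let w = 4 in 1))) (if ((let p = (if false then (\q.6) else (\r.r)) in (true && true)) && ((7 - 6) < ((\s.s) 7))) then (((4 + 9) < ((\t.t) 2)) && ((let a = 1 in a) == 6)) else ((let b = (let c = 3 in (\d.true)) in true) || ((2 - 6) == 3))))
step 7: [delta@0.0.0] ((if (if false then false else (6 < 1)) then ((\y.(\z.8)) (\u.true)) else (\v.(let w = 4 in 1))) (if ((let p = (if false then (\q.6) else (\r.r)) in (true && true)) && ((7 - 6) < ((\s.s) 7))) then (((4 + 9) < ((\t.t) 2)) && ((let a = 1 in a) == 6)) else ((let b = (let c = 3 in (\d.true)) in true) || ((2 - 6) == 3))))
step 8: [if@0.0] ((if (6 < 1) then ((\y.(\z.8)) (\u.true)) else (\v.(let w = 4 in 1))) (if ((let p = (if false then (\q.6) else (\r.r)) in (true && true)) && ((7 - 6) < ((\s.s) 7))) then (((4 + 9) < ((\t.t) 2)) && ((let a = 1 in a) == 6)) else ((let b = (let c = 3 in (\d.true)) in true) || ((2 - 6) == 3))))
step 9: [delta@0.0] ((if false then ((\y.(\z.8)) (\u.true)) else (\v.(let w = 4 in 1))) (if ((let p = (if false then (\q.6) else (\r.r)) in (true && true)) && ((7 - 6) < ((\s.s) 7))) then (((4 + 9) < ((\t.t) 2)) && ((let a = 1 in a) == 6)) else ((let b = (let c = 3 in (\d.true)) in true) || ((2 - 6) == 3))))
step 10: [if@0] ((\v.(let w = 4 in 1)) (if ((let p = (if false then (\q.6) else (\r.r)) in (true && true)) && ((7 - 6) < ((\s.s) 7))) then (((4 + 9) < ((\t.t) 2)) && ((let a = 1 in a) == 6)) else ((let b = (let c = 3 in (\d.true)) in true) || ((2 - 6) == 3))))
step 11: [beta@root] (let w = 4 in 1)
step 12: [let@root] 1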